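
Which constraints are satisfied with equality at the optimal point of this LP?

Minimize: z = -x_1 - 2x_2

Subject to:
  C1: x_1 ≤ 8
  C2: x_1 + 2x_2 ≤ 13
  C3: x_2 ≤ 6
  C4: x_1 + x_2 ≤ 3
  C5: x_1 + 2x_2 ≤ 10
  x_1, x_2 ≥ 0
Optimal: x_1 = 0, x_2 = 3
Slack at optimum:
  C1: slack = 8
  C2: slack = 7
  C3: slack = 3
  C4: slack = 0 (binding)
  C5: slack = 4
  x_1 ≥ 0: x_1 = 0 (binding)
  x_2 ≥ 0: x_2 = 3
Binding constraints: C4, x_1 ≥ 0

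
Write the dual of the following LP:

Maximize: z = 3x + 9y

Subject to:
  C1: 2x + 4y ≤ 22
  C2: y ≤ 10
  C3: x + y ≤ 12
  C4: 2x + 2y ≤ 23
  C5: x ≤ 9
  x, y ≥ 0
Minimize: z = 22y1 + 10y2 + 12y3 + 23y4 + 9y5

Subject to:
  C1: -2y1 - y3 - 2y4 - y5 ≤ -3
  C2: -4y1 - y2 - y3 - 2y4 ≤ -9
  y1, y2, y3, y4, y5 ≥ 0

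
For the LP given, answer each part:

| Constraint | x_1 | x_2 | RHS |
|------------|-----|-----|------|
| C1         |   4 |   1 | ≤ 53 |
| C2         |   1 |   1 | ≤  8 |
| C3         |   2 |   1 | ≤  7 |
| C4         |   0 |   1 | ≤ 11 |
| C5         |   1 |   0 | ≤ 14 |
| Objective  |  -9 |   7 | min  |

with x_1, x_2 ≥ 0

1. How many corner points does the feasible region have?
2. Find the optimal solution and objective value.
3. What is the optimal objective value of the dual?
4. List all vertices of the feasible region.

1. 3
2. x_1 = 3.5, x_2 = 0, z = -31.5
3. -31.5 (by strong duality, equal to the primal optimum)
4. (0, 0), (3.5, 0), (0, 7)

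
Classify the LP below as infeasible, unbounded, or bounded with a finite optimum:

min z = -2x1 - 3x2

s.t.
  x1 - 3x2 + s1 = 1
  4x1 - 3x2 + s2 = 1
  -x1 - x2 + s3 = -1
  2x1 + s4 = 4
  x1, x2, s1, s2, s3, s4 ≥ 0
Feasible point: (0, 1) satisfies every constraint, so the LP is feasible.
Direction d = (0, 1): for each constraint row a, a·d ≤ 0 —
  (1)(0) + (-3)(1) = -3 ≤ 0
  (4)(0) + (-3)(1) = -3 ≤ 0
  (-1)(0) + (-1)(1) = -1 ≤ 0
  (2)(0) + (0)(1) = 0 ≤ 0
and d ≥ 0, so (0, 1) + t·d stays feasible for every t ≥ 0. Along this ray z = -2x1 - 3x2 changes by -3 per unit t, so z → −∞.

Unbounded — the objective can decrease without bound over the feasible region.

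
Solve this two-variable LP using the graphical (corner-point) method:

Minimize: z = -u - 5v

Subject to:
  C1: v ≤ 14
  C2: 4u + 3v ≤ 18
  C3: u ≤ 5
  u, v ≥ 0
Each vertex is the intersection of two constraint boundaries that also satisfies all remaining constraints:
  u = 0 and v = 0 → (0, 0)
  4u + 3v = 18 and v = 0 → (4.5, 0)
  4u + 3v = 18 and u = 0 → (0, 6)

Evaluating z = -u - 5v at each vertex:
  (0, 0): z = 0
  (4.5, 0): z = -4.5
  (0, 6): z = -30

The minimum is at (0, 6) with z = -30.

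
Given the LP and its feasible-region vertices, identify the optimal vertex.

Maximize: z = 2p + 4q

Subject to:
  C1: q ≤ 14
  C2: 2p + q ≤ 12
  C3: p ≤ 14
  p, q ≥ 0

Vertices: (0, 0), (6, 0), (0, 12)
Evaluating z = 2p + 4q at each vertex:
  (0, 0): z = 0
  (6, 0): z = 12
  (0, 12): z = 48

The largest value is z = 48, attained at (0, 12).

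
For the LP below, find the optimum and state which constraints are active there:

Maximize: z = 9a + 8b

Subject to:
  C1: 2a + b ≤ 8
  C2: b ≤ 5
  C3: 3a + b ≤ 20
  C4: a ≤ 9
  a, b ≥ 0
Optimal: a = 1.5, b = 5
Slack at optimum:
  C1: slack = 0 (binding)
  C2: slack = 0 (binding)
  C3: slack = 10.5
  C4: slack = 7.5
  a ≥ 0: a = 1.5
  b ≥ 0: b = 5
Binding constraints: C1, C2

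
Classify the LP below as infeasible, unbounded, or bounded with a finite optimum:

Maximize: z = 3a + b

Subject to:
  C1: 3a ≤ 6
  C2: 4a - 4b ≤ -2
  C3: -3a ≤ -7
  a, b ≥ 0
C1 requires 3a ≤ 6, while C3 (-3a ≤ -7) is equivalent to 3a ≥ 7. Together they would need 7 ≤ 3a ≤ 6, which is impossible since 7 > 6. No point satisfies all constraints.

The feasible region is empty; the LP is infeasible.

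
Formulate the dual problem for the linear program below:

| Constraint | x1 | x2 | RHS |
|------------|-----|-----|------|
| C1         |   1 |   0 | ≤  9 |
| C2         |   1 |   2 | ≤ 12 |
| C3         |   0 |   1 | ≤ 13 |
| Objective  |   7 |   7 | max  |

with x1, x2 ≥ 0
Minimize: z = 9y1 + 12y2 + 13y3

Subject to:
  C1: -y1 - y2 ≤ -7
  C2: -2y2 - y3 ≤ -7
  y1, y2, y3 ≥ 0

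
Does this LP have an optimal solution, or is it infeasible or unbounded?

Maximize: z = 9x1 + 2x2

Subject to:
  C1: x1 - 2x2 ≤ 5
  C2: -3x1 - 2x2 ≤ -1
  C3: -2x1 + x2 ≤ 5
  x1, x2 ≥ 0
Feasible point: (0, 1) satisfies every constraint, so the LP is feasible.
Direction d = (1, 1): for each constraint row a, a·d ≤ 0 —
  (1)(1) + (-2)(1) = -1 ≤ 0
  (-3)(1) + (-2)(1) = -5 ≤ 0
  (-2)(1) + (1)(1) = -1 ≤ 0
and d ≥ 0, so (0, 1) + t·d stays feasible for every t ≥ 0. Along this ray z = 9x1 + 2x2 changes by 11 per unit t, so z → +∞.

Unbounded: there is a feasible ray along which z → +∞.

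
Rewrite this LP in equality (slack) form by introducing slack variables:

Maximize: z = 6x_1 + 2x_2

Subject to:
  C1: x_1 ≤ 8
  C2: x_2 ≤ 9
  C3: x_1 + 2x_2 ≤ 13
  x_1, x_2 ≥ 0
max z = 6x_1 + 2x_2

s.t.
  x_1 + s1 = 8
  x_2 + s2 = 9
  x_1 + 2x_2 + s3 = 13
  x_1, x_2, s1, s2, s3 ≥ 0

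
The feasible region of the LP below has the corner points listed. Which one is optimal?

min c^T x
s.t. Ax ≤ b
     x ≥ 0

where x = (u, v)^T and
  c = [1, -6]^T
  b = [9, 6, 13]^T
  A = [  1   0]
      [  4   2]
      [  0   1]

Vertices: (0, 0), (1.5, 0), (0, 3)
Evaluating z = u - 6v at each vertex:
  (0, 0): z = 0
  (1.5, 0): z = 1.5
  (0, 3): z = -18

The smallest value is z = -18, attained at (0, 3).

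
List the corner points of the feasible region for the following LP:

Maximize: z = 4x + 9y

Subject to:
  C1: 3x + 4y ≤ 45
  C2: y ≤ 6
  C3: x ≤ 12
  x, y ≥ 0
Each vertex is the intersection of two constraint boundaries that also satisfies all remaining constraints:
  x = 0 and y = 0 → (0, 0)
  x = 12 and y = 0 → (12, 0)
  3x + 4y = 45 and x = 12 → (12, 2.25)
  3x + 4y = 45 and y = 6 → (7, 6)
  y = 6 and x = 0 → (0, 6)

Vertices: (0, 0), (12, 0), (12, 2.25), (7, 6), (0, 6)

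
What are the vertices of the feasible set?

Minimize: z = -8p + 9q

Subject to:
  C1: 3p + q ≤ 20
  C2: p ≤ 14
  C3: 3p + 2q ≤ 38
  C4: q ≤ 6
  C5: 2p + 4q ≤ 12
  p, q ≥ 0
Each vertex is the intersection of two constraint boundaries that also satisfies all remaining constraints:
  p = 0 and q = 0 → (0, 0)
  2p + 4q = 12 and q = 0 → (6, 0)
  2p + 4q = 12 and p = 0 → (0, 3)

Vertices: (0, 0), (6, 0), (0, 3)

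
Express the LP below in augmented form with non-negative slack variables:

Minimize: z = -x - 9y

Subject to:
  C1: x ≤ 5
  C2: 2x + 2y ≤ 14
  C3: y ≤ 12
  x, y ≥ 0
min z = -x - 9y

s.t.
  x + s1 = 5
  2x + 2y + s2 = 14
  y + s3 = 12
  x, y, s1, s2, s3 ≥ 0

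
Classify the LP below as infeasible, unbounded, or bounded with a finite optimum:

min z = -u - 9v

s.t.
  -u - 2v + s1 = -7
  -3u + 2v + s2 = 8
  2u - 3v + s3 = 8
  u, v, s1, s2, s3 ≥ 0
Feasible point: (0, 4) satisfies every constraint, so the LP is feasible.
Direction d = (1, 1): for each constraint row a, a·d ≤ 0 —
  (-1)(1) + (-2)(1) = -3 ≤ 0
  (-3)(1) + (2)(1) = -1 ≤ 0
  (2)(1) + (-3)(1) = -1 ≤ 0
and d ≥ 0, so (0, 4) + t·d stays feasible for every t ≥ 0. Along this ray z = -u - 9v changes by -10 per unit t, so z → −∞.

Unbounded: there is a feasible ray along which z → −∞.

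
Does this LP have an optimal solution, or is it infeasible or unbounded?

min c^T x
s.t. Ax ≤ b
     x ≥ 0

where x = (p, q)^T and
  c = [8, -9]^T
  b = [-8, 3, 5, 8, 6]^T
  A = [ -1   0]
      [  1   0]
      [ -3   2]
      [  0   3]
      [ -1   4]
One constraint requires p ≤ 3, while the constraint -p ≤ -8 is equivalent to p ≥ 8. Together they would need 8 ≤ p ≤ 3, which is impossible since 8 > 3. No point satisfies all constraints.

The feasible region is empty; the LP is infeasible.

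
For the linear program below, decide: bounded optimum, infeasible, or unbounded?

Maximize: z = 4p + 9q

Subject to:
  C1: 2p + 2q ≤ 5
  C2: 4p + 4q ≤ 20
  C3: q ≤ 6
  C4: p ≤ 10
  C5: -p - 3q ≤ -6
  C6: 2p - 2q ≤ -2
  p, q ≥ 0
The point (0, 2.5) satisfies every constraint, so the LP is feasible; the constraints give p ≤ 10 and q ≤ 6, which with p, q ≥ 0 keep the feasible region inside a bounded box. A feasible, bounded LP attains a finite optimum at a vertex.

Evaluating z = 4p + 9q at each vertex:
  (0, 2): z = 18
  (0.75, 1.75): z = 18.75
  (0, 2.5): z = 22.5

Feasible with finite optimum z* = 22.5 at (0, 2.5).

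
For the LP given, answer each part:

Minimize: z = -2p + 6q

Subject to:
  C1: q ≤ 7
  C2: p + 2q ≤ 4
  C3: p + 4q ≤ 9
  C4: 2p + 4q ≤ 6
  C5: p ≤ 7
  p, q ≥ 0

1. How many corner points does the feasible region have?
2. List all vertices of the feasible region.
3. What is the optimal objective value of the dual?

1. 3
2. (0, 0), (3, 0), (0, 1.5)
3. -6 (by strong duality, equal to the primal optimum)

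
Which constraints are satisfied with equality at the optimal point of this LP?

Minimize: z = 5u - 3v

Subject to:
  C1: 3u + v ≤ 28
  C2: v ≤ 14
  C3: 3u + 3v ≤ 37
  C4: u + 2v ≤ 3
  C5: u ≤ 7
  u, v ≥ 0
Optimal: u = 0, v = 1.5
Slack at optimum:
  C1: slack = 26.5
  C2: slack = 12.5
  C3: slack = 32.5
  C4: slack = 0 (binding)
  C5: slack = 7
  u ≥ 0: u = 0 (binding)
  v ≥ 0: v = 1.5
Binding constraints: C4, u ≥ 0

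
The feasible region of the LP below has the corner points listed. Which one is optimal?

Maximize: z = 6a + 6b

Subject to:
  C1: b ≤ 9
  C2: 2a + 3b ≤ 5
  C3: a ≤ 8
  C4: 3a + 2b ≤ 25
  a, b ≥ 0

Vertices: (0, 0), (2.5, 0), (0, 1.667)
(2.5, 0) with z = 15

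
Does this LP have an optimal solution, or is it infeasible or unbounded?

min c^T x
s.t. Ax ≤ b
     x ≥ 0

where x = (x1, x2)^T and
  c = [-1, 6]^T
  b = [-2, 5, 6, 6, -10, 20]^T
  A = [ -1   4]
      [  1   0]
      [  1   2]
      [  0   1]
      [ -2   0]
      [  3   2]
The point (5, 0) satisfies every constraint, so the LP is feasible; the constraints give x1 ≤ 5 and x2 ≤ 6, which with x1, x2 ≥ 0 keep the feasible region inside a bounded box. A feasible, bounded LP attains a finite optimum at a vertex.

The LP has an optimal solution: (5, 0) with z = -5.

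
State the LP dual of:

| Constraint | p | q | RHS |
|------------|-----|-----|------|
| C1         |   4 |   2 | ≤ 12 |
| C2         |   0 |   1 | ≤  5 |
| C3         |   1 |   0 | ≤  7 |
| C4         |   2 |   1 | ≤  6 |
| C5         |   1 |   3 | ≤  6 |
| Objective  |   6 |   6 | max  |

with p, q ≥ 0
Minimize: z = 12y1 + 5y2 + 7y3 + 6y4 + 6y5

Subject to:
  C1: -4y1 - y3 - 2y4 - y5 ≤ -6
  C2: -2y1 - y2 - y4 - 3y5 ≤ -6
  y1, y2, y3, y4, y5 ≥ 0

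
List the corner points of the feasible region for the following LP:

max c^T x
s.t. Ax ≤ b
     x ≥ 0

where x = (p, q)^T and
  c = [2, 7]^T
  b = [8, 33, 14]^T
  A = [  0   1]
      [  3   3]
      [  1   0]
Each vertex is the intersection of two constraint boundaries that also satisfies all remaining constraints:
  p = 0 and q = 0 → (0, 0)
  3p + 3q = 33 and q = 0 → (11, 0)
  q = 8 and 3p + 3q = 33 → (3, 8)
  q = 8 and p = 0 → (0, 8)

Vertices: (0, 0), (11, 0), (3, 8), (0, 8)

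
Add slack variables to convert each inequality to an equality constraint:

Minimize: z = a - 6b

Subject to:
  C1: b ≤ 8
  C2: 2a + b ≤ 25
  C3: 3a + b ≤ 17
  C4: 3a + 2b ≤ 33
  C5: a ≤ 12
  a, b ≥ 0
min z = a - 6b

s.t.
  b + s1 = 8
  2a + b + s2 = 25
  3a + b + s3 = 17
  3a + 2b + s4 = 33
  a + s5 = 12
  a, b, s1, s2, s3, s4, s5 ≥ 0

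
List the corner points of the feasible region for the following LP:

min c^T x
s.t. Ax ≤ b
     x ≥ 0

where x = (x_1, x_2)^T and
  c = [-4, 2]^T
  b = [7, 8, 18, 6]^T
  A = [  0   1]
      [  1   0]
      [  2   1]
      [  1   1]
Each vertex is the intersection of two constraint boundaries that also satisfies all remaining constraints:
  x_1 = 0 and x_2 = 0 → (0, 0)
  x_1 + x_2 = 6 and x_2 = 0 → (6, 0)
  x_1 + x_2 = 6 and x_1 = 0 → (0, 6)

Vertices: (0, 0), (6, 0), (0, 6)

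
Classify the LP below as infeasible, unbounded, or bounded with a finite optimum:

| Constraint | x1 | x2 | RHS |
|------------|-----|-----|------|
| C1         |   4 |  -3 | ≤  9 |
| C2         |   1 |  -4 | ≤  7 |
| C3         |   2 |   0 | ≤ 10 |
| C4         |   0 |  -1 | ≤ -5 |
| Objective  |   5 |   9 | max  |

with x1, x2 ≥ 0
Feasible point: (0, 5) satisfies every constraint, so the LP is feasible.
Direction d = (0, 1): for each constraint row a, a·d ≤ 0 —
  (4)(0) + (-3)(1) = -3 ≤ 0
  (1)(0) + (-4)(1) = -4 ≤ 0
  (2)(0) + (0)(1) = 0 ≤ 0
  (0)(0) + (-1)(1) = -1 ≤ 0
and d ≥ 0, so (0, 5) + t·d stays feasible for every t ≥ 0. Along this ray z = 5x1 + 9x2 changes by 9 per unit t, so z → +∞.

The LP is unbounded; z can be made arbitrarily large.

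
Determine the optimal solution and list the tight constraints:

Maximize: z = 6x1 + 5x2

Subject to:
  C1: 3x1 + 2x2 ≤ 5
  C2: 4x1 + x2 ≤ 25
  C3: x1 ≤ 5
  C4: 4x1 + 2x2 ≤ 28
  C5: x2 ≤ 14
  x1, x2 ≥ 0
Optimal: x1 = 0, x2 = 2.5
Slack at optimum:
  C1: slack = 0 (binding)
  C2: slack = 22.5
  C3: slack = 5
  C4: slack = 23
  C5: slack = 11.5
  x1 ≥ 0: x1 = 0 (binding)
  x2 ≥ 0: x2 = 2.5
Binding constraints: C1, x1 ≥ 0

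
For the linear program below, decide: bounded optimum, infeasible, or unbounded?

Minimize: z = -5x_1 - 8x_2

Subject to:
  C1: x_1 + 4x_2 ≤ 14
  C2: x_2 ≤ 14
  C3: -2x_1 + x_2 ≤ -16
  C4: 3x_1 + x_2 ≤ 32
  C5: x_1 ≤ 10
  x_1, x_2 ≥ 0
The point (10, 1) satisfies every constraint, so the LP is feasible; the constraints give x_1 ≤ 10 and x_2 ≤ 14, which with x_1, x_2 ≥ 0 keep the feasible region inside a bounded box. A feasible, bounded LP attains a finite optimum at a vertex.

Evaluating z = -5x_1 - 8x_2 at each vertex:
  (8, 0): z = -40
  (10, 0): z = -50
  (10, 1): z = -58
  (8.667, 1.333): z = -54

The LP has an optimal solution: (10, 1) with z = -58.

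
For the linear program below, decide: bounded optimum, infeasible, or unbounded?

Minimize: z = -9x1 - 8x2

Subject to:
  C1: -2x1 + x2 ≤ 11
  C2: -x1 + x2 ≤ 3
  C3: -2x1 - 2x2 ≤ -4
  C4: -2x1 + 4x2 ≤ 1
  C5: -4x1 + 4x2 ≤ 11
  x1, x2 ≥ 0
Feasible point: (2, 0) satisfies every constraint, so the LP is feasible.
Direction d = (1, 0): for each constraint row a, a·d ≤ 0 —
  (-2)(1) + (1)(0) = -2 ≤ 0
  (-1)(1) + (1)(0) = -1 ≤ 0
  (-2)(1) + (-2)(0) = -2 ≤ 0
  (-2)(1) + (4)(0) = -2 ≤ 0
  (-4)(1) + (4)(0) = -4 ≤ 0
and d ≥ 0, so (2, 0) + t·d stays feasible for every t ≥ 0. Along this ray z = -9x1 - 8x2 changes by -9 per unit t, so z → −∞.

Unbounded: there is a feasible ray along which z → −∞.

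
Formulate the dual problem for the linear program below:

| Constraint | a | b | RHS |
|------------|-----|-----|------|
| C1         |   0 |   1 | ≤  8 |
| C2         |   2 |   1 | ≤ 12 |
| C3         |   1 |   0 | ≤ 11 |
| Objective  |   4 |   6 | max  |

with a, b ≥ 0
Minimize: z = 8y1 + 12y2 + 11y3

Subject to:
  C1: -2y2 - y3 ≤ -4
  C2: -y1 - y2 ≤ -6
  y1, y2, y3 ≥ 0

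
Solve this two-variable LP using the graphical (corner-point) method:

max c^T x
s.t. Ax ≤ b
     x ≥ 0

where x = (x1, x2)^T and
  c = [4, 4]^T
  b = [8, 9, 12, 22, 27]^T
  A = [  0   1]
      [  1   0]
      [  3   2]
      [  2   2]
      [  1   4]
x1 = 0, x2 = 6, z = 24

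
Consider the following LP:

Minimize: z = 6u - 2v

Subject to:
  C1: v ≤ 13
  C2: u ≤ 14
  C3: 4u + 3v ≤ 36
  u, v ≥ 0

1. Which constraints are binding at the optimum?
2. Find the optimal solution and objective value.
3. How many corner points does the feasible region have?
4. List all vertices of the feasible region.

1. C3, u ≥ 0
2. u = 0, v = 12, z = -24
3. 3
4. (0, 0), (9, 0), (0, 12)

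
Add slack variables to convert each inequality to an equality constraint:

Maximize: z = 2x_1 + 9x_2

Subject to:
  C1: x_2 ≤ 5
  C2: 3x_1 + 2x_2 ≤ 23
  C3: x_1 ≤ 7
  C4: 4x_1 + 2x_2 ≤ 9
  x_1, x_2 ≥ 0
max z = 2x_1 + 9x_2

s.t.
  x_2 + s1 = 5
  3x_1 + 2x_2 + s2 = 23
  x_1 + s3 = 7
  4x_1 + 2x_2 + s4 = 9
  x_1, x_2, s1, s2, s3, s4 ≥ 0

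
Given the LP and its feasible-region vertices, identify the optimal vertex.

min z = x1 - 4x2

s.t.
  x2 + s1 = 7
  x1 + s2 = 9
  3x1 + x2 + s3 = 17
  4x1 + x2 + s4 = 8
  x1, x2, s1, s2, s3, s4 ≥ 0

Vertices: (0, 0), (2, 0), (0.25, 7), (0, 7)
Evaluating z = x1 - 4x2 at each vertex:
  (0, 0): z = 0
  (2, 0): z = 2
  (0.25, 7): z = -27.75
  (0, 7): z = -28

The smallest value is z = -28, attained at (0, 7).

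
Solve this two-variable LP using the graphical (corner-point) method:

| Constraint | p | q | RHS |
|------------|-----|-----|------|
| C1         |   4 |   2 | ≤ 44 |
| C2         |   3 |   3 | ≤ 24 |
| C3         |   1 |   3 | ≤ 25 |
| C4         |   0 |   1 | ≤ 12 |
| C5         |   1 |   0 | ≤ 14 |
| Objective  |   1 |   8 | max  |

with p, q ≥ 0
Each vertex is the intersection of two constraint boundaries that also satisfies all remaining constraints:
  p = 0 and q = 0 → (0, 0)
  3p + 3q = 24 and q = 0 → (8, 0)
  3p + 3q = 24 and p = 0 → (0, 8)

Evaluating z = p + 8q at each vertex:
  (0, 0): z = 0
  (8, 0): z = 8
  (0, 8): z = 64

The maximum is at (0, 8) with z = 64.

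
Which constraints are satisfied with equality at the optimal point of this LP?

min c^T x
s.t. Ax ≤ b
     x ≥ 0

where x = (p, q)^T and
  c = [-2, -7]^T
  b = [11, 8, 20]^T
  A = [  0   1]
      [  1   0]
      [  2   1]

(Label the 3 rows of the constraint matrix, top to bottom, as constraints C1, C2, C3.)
Optimal: p = 4.5, q = 11
Binding: C1, C3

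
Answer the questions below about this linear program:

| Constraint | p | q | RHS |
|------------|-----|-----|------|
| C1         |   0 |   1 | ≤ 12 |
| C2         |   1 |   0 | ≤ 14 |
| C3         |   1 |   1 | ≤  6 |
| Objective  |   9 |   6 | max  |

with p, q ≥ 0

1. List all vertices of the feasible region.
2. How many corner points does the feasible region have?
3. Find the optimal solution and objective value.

1. (0, 0), (6, 0), (0, 6)
2. 3
3. p = 6, q = 0, z = 54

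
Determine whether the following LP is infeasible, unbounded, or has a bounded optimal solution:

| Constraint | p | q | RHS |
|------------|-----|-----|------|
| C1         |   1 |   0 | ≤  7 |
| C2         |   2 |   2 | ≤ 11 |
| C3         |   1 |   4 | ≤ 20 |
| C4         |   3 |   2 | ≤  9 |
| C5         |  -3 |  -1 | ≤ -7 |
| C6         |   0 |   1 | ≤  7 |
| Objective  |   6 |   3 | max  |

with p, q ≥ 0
The point (3, 0) satisfies every constraint, so the LP is feasible; the constraints give p ≤ 7 and q ≤ 7, which with p, q ≥ 0 keep the feasible region inside a bounded box. A feasible, bounded LP attains a finite optimum at a vertex.

Evaluating z = 6p + 3q at each vertex:
  (2.333, 0): z = 14
  (3, 0): z = 18
  (1.667, 2): z = 16

Feasible with finite optimum z* = 18 at (3, 0).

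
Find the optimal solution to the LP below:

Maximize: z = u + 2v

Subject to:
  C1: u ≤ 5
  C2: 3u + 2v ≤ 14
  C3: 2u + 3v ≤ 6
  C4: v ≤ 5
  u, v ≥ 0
u = 0, v = 2, z = 4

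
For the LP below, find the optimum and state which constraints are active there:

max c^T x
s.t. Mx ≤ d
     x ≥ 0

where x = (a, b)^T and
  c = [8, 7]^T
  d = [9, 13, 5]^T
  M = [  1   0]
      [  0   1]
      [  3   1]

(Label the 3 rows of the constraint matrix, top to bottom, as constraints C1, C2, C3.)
Optimal: a = 0, b = 5
Slack at optimum:
  C1: slack = 9
  C2: slack = 8
  C3: slack = 0 (binding)
  a ≥ 0: a = 0 (binding)
  b ≥ 0: b = 5
Binding constraints: C3, a ≥ 0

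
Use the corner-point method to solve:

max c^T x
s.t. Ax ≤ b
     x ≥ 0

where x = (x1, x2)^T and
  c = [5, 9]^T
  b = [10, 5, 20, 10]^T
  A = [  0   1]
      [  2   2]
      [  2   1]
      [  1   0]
x1 = 0, x2 = 2.5, z = 22.5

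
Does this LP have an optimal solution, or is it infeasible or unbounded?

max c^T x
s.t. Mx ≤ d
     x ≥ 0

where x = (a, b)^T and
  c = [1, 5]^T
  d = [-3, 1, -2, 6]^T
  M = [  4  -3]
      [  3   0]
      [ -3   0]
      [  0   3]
One constraint requires 3a ≤ 1, while the constraint -3a ≤ -2 is equivalent to 3a ≥ 2. Together they would need 2 ≤ 3a ≤ 1, which is impossible since 2 > 1. No point satisfies all constraints.

The feasible region is empty; the LP is infeasible.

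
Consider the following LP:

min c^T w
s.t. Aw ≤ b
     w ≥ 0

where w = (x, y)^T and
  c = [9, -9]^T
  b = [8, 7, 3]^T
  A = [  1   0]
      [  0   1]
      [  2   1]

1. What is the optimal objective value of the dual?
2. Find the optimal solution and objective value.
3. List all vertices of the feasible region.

1. -27 (by strong duality, equal to the primal optimum)
2. x = 0, y = 3, z = -27
3. (0, 0), (1.5, 0), (0, 3)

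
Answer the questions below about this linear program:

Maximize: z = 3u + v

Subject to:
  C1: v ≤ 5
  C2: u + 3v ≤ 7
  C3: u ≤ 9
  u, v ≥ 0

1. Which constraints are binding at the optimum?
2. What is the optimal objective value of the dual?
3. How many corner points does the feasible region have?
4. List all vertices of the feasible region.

1. C2, v ≥ 0
2. 21 (by strong duality, equal to the primal optimum)
3. 3
4. (0, 0), (7, 0), (0, 2.333)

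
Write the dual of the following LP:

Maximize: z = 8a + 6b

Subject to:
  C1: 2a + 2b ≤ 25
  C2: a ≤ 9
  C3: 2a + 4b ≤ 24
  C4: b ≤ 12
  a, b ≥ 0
Minimize: z = 25y1 + 9y2 + 24y3 + 12y4

Subject to:
  C1: -2y1 - y2 - 2y3 ≤ -8
  C2: -2y1 - 4y3 - y4 ≤ -6
  y1, y2, y3, y4 ≥ 0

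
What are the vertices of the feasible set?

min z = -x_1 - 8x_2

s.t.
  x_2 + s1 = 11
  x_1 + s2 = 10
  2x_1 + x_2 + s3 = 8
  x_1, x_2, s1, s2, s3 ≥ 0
Each vertex is the intersection of two constraint boundaries that also satisfies all remaining constraints:
  x_1 = 0 and x_2 = 0 → (0, 0)
  2x_1 + x_2 = 8 and x_2 = 0 → (4, 0)
  2x_1 + x_2 = 8 and x_1 = 0 → (0, 8)

Vertices: (0, 0), (4, 0), (0, 8)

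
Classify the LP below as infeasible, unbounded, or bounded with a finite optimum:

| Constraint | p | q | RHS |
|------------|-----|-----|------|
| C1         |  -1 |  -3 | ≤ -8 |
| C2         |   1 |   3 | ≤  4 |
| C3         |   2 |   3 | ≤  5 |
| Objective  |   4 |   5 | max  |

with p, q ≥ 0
C2 requires p + 3q ≤ 4, while C1 (-p - 3q ≤ -8) is equivalent to p + 3q ≥ 8. Together they would need 8 ≤ p + 3q ≤ 4, which is impossible since 8 > 4. No point satisfies all constraints.

Infeasible — the constraint set is empty.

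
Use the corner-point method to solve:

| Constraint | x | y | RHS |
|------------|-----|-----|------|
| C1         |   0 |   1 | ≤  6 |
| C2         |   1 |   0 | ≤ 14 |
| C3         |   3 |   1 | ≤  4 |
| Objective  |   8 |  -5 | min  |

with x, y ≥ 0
x = 0, y = 4, z = -20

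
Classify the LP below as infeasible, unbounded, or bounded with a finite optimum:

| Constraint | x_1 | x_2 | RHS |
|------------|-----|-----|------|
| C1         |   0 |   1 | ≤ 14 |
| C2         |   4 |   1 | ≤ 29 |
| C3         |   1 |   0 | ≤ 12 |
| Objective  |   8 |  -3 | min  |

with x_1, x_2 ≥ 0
The point (0, 14) satisfies every constraint, so the LP is feasible; the constraints give x_1 ≤ 12 and x_2 ≤ 14, which with x_1, x_2 ≥ 0 keep the feasible region inside a bounded box. A feasible, bounded LP attains a finite optimum at a vertex.

Evaluating z = 8x_1 - 3x_2 at each vertex:
  (0, 0): z = 0
  (7.25, 0): z = 58
  (3.75, 14): z = -12
  (0, 14): z = -42

Bounded optimum: z* = -42 at (0, 14).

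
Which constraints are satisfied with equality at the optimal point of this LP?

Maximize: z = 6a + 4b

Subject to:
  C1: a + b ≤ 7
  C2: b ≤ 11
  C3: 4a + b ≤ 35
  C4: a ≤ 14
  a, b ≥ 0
Optimal: a = 7, b = 0
Slack at optimum:
  C1: slack = 0 (binding)
  C2: slack = 11
  C3: slack = 7
  C4: slack = 7
  a ≥ 0: a = 7
  b ≥ 0: b = 0 (binding)
Binding constraints: C1, b ≥ 0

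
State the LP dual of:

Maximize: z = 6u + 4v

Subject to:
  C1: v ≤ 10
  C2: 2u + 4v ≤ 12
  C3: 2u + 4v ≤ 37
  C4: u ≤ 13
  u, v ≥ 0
Minimize: z = 10y1 + 12y2 + 37y3 + 13y4

Subject to:
  C1: -2y2 - 2y3 - y4 ≤ -6
  C2: -y1 - 4y2 - 4y3 ≤ -4
  y1, y2, y3, y4 ≥ 0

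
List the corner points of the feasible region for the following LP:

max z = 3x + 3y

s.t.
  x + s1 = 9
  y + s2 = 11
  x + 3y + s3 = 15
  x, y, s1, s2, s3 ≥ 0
Each vertex is the intersection of two constraint boundaries that also satisfies all remaining constraints:
  x = 0 and y = 0 → (0, 0)
  x = 9 and y = 0 → (9, 0)
  x = 9 and x + 3y = 15 → (9, 2)
  x + 3y = 15 and x = 0 → (0, 5)

Vertices: (0, 0), (9, 0), (9, 2), (0, 5)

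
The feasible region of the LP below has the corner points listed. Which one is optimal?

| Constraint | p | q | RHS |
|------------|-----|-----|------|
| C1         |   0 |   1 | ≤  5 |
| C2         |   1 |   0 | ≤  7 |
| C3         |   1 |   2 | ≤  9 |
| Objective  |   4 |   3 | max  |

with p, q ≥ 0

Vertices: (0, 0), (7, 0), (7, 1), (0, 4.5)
Evaluating z = 4p + 3q at each vertex:
  (0, 0): z = 0
  (7, 0): z = 28
  (7, 1): z = 31
  (0, 4.5): z = 13.5

The largest value is z = 31, attained at (7, 1).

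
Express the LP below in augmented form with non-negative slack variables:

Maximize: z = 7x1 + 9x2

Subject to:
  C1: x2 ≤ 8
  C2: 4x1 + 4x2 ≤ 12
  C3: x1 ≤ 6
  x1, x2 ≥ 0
max z = 7x1 + 9x2

s.t.
  x2 + s1 = 8
  4x1 + 4x2 + s2 = 12
  x1 + s3 = 6
  x1, x2, s1, s2, s3 ≥ 0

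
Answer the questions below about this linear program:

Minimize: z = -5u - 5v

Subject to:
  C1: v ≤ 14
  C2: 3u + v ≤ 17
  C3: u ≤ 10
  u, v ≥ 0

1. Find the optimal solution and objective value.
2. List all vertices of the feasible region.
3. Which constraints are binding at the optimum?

1. u = 1, v = 14, z = -75
2. (0, 0), (5.667, 0), (1, 14), (0, 14)
3. C1, C2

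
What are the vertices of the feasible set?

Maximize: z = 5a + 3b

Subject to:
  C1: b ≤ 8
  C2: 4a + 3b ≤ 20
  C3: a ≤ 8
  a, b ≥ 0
Each vertex is the intersection of two constraint boundaries that also satisfies all remaining constraints:
  a = 0 and b = 0 → (0, 0)
  4a + 3b = 20 and b = 0 → (5, 0)
  4a + 3b = 20 and a = 0 → (0, 6.667)

Vertices: (0, 0), (5, 0), (0, 6.667)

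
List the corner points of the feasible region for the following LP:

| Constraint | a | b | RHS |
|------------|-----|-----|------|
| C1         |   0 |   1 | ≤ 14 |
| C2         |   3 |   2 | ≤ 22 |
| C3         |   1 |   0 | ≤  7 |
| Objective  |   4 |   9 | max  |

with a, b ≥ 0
Each vertex is the intersection of two constraint boundaries that also satisfies all remaining constraints:
  a = 0 and b = 0 → (0, 0)
  a = 7 and b = 0 → (7, 0)
  3a + 2b = 22 and a = 7 → (7, 0.5)
  3a + 2b = 22 and a = 0 → (0, 11)

Vertices: (0, 0), (7, 0), (7, 0.5), (0, 11)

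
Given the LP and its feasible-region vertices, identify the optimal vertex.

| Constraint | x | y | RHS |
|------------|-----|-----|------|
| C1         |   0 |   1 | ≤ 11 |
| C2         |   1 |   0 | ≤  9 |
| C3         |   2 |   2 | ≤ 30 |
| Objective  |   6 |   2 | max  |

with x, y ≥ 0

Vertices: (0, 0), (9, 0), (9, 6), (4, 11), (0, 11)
Evaluating z = 6x + 2y at each vertex:
  (0, 0): z = 0
  (9, 0): z = 54
  (9, 6): z = 66
  (4, 11): z = 46
  (0, 11): z = 22

The largest value is z = 66, attained at (9, 6).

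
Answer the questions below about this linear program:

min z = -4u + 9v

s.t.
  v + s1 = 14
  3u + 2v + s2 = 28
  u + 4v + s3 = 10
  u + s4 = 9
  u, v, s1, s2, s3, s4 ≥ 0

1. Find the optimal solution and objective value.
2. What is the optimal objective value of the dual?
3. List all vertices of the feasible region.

1. u = 9, v = 0, z = -36
2. -36 (by strong duality, equal to the primal optimum)
3. (0, 0), (9, 0), (9, 0.25), (0, 2.5)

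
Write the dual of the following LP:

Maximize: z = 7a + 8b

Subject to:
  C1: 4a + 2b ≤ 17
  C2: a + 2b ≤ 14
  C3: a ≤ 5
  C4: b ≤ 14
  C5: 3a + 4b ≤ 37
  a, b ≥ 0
Minimize: z = 17y1 + 14y2 + 5y3 + 14y4 + 37y5

Subject to:
  C1: -4y1 - y2 - y3 - 3y5 ≤ -7
  C2: -2y1 - 2y2 - y4 - 4y5 ≤ -8
  y1, y2, y3, y4, y5 ≥ 0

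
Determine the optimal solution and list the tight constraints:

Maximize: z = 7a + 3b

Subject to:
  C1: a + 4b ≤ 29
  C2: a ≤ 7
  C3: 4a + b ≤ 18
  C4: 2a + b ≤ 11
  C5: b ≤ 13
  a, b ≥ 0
Optimal: a = 3.5, b = 4
Slack at optimum:
  C1: slack = 9.5
  C2: slack = 3.5
  C3: slack = 0 (binding)
  C4: slack = 0 (binding)
  C5: slack = 9
  a ≥ 0: a = 3.5
  b ≥ 0: b = 4
Binding constraints: C3, C4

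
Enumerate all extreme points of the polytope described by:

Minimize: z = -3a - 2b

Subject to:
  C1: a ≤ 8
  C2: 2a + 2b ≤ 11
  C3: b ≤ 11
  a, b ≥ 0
Each vertex is the intersection of two constraint boundaries that also satisfies all remaining constraints:
  a = 0 and b = 0 → (0, 0)
  2a + 2b = 11 and b = 0 → (5.5, 0)
  2a + 2b = 11 and a = 0 → (0, 5.5)

Vertices: (0, 0), (5.5, 0), (0, 5.5)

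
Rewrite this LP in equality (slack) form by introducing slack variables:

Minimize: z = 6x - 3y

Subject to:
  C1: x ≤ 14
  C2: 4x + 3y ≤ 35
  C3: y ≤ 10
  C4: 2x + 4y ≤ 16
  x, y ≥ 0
min z = 6x - 3y

s.t.
  x + s1 = 14
  4x + 3y + s2 = 35
  y + s3 = 10
  2x + 4y + s4 = 16
  x, y, s1, s2, s3, s4 ≥ 0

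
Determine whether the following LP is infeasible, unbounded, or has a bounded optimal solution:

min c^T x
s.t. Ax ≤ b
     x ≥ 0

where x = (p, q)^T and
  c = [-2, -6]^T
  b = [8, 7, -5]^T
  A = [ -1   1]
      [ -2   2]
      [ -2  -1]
Feasible point: (2, 1) satisfies every constraint, so the LP is feasible.
Direction d = (1, 0): for each constraint row a, a·d ≤ 0 —
  (-1)(1) + (1)(0) = -1 ≤ 0
  (-2)(1) + (2)(0) = -2 ≤ 0
  (-2)(1) + (-1)(0) = -2 ≤ 0
and d ≥ 0, so (2, 1) + t·d stays feasible for every t ≥ 0. Along this ray z = -2p - 6q changes by -2 per unit t, so z → −∞.

Unbounded: there is a feasible ray along which z → −∞.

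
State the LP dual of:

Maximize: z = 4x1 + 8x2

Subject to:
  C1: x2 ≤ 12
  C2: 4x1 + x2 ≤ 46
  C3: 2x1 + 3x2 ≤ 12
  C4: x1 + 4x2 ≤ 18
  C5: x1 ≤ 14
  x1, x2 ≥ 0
Minimize: z = 12y1 + 46y2 + 12y3 + 18y4 + 14y5

Subject to:
  C1: -4y2 - 2y3 - y4 - y5 ≤ -4
  C2: -y1 - y2 - 3y3 - 4y4 ≤ -8
  y1, y2, y3, y4, y5 ≥ 0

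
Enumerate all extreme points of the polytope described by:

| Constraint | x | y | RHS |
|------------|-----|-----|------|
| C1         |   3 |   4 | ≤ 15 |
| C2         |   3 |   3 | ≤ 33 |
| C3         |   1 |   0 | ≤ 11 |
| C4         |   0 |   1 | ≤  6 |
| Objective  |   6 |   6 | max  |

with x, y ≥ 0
Each vertex is the intersection of two constraint boundaries that also satisfies all remaining constraints:
  x = 0 and y = 0 → (0, 0)
  3x + 4y = 15 and y = 0 → (5, 0)
  3x + 4y = 15 and x = 0 → (0, 3.75)

Vertices: (0, 0), (5, 0), (0, 3.75)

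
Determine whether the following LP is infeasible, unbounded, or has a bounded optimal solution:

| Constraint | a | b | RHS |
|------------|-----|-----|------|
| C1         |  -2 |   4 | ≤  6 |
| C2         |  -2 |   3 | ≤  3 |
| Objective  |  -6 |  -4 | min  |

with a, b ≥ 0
Feasible point: (0, 0) satisfies every constraint, so the LP is feasible.
Direction d = (1, 0): for each constraint row a, a·d ≤ 0 —
  (-2)(1) + (4)(0) = -2 ≤ 0
  (-2)(1) + (3)(0) = -2 ≤ 0
and d ≥ 0, so (0, 0) + t·d stays feasible for every t ≥ 0. Along this ray z = -6a - 4b changes by -6 per unit t, so z → −∞.

The LP is unbounded; z can be made arbitrarily small.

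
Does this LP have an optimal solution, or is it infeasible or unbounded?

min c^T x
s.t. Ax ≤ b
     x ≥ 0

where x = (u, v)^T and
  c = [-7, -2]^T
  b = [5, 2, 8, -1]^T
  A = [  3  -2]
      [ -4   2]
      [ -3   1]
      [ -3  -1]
Feasible point: (0, 1) satisfies every constraint, so the LP is feasible.
Direction d = (2, 3): for each constraint row a, a·d ≤ 0 —
  (3)(2) + (-2)(3) = 0 ≤ 0
  (-4)(2) + (2)(3) = -2 ≤ 0
  (-3)(2) + (1)(3) = -3 ≤ 0
  (-3)(2) + (-1)(3) = -9 ≤ 0
and d ≥ 0, so (0, 1) + t·d stays feasible for every t ≥ 0. Along this ray z = -7u - 2v changes by -20 per unit t, so z → −∞.

Unbounded — the objective can decrease without bound over the feasible region.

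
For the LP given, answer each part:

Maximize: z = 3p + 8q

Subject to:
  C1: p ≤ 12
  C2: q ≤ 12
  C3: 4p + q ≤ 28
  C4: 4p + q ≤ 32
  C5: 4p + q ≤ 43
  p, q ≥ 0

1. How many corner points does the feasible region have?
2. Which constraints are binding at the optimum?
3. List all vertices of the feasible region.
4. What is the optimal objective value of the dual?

1. 4
2. C2, C3
3. (0, 0), (7, 0), (4, 12), (0, 12)
4. 108 (by strong duality, equal to the primal optimum)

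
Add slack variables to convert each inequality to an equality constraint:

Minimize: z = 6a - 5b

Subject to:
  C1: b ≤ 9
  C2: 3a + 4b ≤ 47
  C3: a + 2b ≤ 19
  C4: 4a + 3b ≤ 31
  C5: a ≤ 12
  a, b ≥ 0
min z = 6a - 5b

s.t.
  b + s1 = 9
  3a + 4b + s2 = 47
  a + 2b + s3 = 19
  4a + 3b + s4 = 31
  a + s5 = 12
  a, b, s1, s2, s3, s4, s5 ≥ 0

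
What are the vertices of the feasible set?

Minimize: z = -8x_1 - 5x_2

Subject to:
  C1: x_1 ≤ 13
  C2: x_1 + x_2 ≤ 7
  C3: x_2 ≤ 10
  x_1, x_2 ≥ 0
Each vertex is the intersection of two constraint boundaries that also satisfies all remaining constraints:
  x_1 = 0 and x_2 = 0 → (0, 0)
  x_1 + x_2 = 7 and x_2 = 0 → (7, 0)
  x_1 + x_2 = 7 and x_1 = 0 → (0, 7)

Vertices: (0, 0), (7, 0), (0, 7)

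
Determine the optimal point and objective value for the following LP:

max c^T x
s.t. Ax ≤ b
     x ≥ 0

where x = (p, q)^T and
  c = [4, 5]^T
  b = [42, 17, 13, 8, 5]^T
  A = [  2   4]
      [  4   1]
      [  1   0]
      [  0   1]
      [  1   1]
p = 0, q = 5, z = 25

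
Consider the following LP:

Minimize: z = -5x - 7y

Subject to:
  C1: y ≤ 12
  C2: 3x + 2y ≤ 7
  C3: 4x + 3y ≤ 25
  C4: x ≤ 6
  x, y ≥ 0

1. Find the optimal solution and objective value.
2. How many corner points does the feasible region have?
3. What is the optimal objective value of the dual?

1. x = 0, y = 3.5, z = -24.5
2. 3
3. -24.5 (by strong duality, equal to the primal optimum)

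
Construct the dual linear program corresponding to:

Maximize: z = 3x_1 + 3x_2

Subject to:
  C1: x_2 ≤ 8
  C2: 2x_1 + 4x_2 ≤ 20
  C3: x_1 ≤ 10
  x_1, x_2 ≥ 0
Minimize: z = 8y1 + 20y2 + 10y3

Subject to:
  C1: -2y2 - y3 ≤ -3
  C2: -y1 - 4y2 ≤ -3
  y1, y2, y3 ≥ 0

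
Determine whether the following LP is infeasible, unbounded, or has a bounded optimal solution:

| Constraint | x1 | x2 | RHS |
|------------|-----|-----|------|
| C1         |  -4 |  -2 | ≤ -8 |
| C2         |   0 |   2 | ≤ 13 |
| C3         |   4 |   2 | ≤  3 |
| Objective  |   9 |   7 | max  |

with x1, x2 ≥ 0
C3 requires 4x1 + 2x2 ≤ 3, while C1 (-4x1 - 2x2 ≤ -8) is equivalent to 4x1 + 2x2 ≥ 8. Together they would need 8 ≤ 4x1 + 2x2 ≤ 3, which is impossible since 8 > 3. No point satisfies all constraints.

Infeasible: no point satisfies all constraints simultaneously.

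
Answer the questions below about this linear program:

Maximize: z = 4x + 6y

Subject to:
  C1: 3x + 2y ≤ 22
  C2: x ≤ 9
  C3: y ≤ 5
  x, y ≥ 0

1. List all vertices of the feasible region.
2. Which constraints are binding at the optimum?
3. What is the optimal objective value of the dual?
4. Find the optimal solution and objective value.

1. (0, 0), (7.333, 0), (4, 5), (0, 5)
2. C1, C3
3. 46 (by strong duality, equal to the primal optimum)
4. x = 4, y = 5, z = 46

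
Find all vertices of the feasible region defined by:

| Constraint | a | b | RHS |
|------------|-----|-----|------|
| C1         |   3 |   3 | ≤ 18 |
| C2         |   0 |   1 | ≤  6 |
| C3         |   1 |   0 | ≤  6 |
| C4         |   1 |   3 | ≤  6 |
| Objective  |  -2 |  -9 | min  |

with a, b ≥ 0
Each vertex is the intersection of two constraint boundaries that also satisfies all remaining constraints:
  a = 0 and b = 0 → (0, 0)
  3a + 3b = 18 and a = 6 → (6, 0)
  a + 3b = 6 and a = 0 → (0, 2)

Vertices: (0, 0), (6, 0), (0, 2)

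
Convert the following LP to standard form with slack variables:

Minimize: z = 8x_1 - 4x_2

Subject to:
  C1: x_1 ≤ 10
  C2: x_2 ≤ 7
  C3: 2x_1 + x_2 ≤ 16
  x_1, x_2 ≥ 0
min z = 8x_1 - 4x_2

s.t.
  x_1 + s1 = 10
  x_2 + s2 = 7
  2x_1 + x_2 + s3 = 16
  x_1, x_2, s1, s2, s3 ≥ 0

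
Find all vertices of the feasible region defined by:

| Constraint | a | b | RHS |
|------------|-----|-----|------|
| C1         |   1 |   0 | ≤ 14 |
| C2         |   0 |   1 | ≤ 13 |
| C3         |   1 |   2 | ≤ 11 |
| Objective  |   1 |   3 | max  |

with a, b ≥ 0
Each vertex is the intersection of two constraint boundaries that also satisfies all remaining constraints:
  a = 0 and b = 0 → (0, 0)
  a + 2b = 11 and b = 0 → (11, 0)
  a + 2b = 11 and a = 0 → (0, 5.5)

Vertices: (0, 0), (11, 0), (0, 5.5)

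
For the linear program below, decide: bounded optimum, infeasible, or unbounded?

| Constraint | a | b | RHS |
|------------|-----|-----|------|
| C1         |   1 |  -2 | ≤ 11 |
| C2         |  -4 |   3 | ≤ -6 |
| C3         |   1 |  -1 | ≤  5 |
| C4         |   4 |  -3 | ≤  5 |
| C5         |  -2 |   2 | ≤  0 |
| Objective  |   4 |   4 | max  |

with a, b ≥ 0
C4 requires 4a - 3b ≤ 5, while C2 (-4a + 3b ≤ -6) is equivalent to 4a - 3b ≥ 6. Together they would need 6 ≤ 4a - 3b ≤ 5, which is impossible since 6 > 5. No point satisfies all constraints.

Infeasible: no point satisfies all constraints simultaneously.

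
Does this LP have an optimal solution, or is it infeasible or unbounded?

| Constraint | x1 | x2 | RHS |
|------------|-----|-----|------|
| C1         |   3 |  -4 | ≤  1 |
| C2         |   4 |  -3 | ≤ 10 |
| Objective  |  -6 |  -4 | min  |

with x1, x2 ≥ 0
Feasible point: (0, 0) satisfies every constraint, so the LP is feasible.
Direction d = (0, 1): for each constraint row a, a·d ≤ 0 —
  (3)(0) + (-4)(1) = -4 ≤ 0
  (4)(0) + (-3)(1) = -3 ≤ 0
and d ≥ 0, so (0, 0) + t·d stays feasible for every t ≥ 0. Along this ray z = -6x1 - 4x2 changes by -4 per unit t, so z → −∞.

The LP is unbounded; z can be made arbitrarily small.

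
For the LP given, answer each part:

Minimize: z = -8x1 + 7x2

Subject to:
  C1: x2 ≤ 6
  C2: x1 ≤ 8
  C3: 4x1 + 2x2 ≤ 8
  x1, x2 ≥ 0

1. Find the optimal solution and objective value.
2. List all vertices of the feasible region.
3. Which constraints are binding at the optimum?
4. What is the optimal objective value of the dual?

1. x1 = 2, x2 = 0, z = -16
2. (0, 0), (2, 0), (0, 4)
3. C3, x2 ≥ 0
4. -16 (by strong duality, equal to the primal optimum)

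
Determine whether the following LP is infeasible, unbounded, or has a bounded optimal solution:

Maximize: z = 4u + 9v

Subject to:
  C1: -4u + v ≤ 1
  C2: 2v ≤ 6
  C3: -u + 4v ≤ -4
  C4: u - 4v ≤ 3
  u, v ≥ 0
C4 requires u - 4v ≤ 3, while C3 (-u + 4v ≤ -4) is equivalent to u - 4v ≥ 4. Together they would need 4 ≤ u - 4v ≤ 3, which is impossible since 4 > 3. No point satisfies all constraints.

The feasible region is empty; the LP is infeasible.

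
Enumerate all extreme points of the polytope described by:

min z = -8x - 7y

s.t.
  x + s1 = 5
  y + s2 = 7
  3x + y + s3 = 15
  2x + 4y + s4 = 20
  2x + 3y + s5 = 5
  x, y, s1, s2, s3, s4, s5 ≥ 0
Each vertex is the intersection of two constraint boundaries that also satisfies all remaining constraints:
  x = 0 and y = 0 → (0, 0)
  2x + 3y = 5 and y = 0 → (2.5, 0)
  2x + 3y = 5 and x = 0 → (0, 1.667)

Vertices: (0, 0), (2.5, 0), (0, 1.667)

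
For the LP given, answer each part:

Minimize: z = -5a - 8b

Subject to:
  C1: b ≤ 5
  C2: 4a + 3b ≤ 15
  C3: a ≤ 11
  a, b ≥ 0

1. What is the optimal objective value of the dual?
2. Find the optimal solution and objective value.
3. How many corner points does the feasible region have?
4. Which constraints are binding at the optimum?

1. -40 (by strong duality, equal to the primal optimum)
2. a = 0, b = 5, z = -40
3. 3
4. C1, C2, a ≥ 0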